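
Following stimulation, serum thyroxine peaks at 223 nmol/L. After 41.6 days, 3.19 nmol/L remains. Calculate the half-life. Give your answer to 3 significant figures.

A/A₀ = 3.19/223 ≈ 0.014305.
n = log₂(69.906) ≈ 6.1273 half-lives elapsed in 41.6 days.
t½ = 41.6/6.1273 ≈ 6.7892 days.

6.79 days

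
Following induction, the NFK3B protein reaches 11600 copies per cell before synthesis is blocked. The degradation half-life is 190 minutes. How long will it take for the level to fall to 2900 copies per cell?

2900/11600 = 1/4, so 2 half-lives have elapsed.
t = 2 × 190 = 380 minutes.

380 minutes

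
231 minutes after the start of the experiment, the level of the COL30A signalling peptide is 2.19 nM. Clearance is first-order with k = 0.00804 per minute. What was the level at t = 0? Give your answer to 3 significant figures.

14.0 nM

t½ = ln 2 / k = 0.69315 / 0.00804 ≈ 86.212 minutes.
Number of half-lives elapsed: n = 231/86.212 ≈ 2.6794.
A₀ = A × 2^n = 2.19 × 2^2.6794 = 2.19 × 6.406 ≈ 14.029 nM.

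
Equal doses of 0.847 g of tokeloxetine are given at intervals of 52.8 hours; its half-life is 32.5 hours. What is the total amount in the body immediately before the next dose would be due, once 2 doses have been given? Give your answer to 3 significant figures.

0.364 g

The 2 doses were given 105.6, 52.8 hours ago.
Total = 0.847·(1/2)^(105.6/32.5) + 0.847·(1/2)^(52.8/32.5)
      = 0.089077 + 0.27468 ≈ 0.36376 g.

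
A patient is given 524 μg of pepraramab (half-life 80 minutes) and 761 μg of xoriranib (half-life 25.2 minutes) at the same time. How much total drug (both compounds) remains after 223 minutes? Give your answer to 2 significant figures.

pepraramab: 524 × (1/2)^(223/80) = 524 × (1/2)^2.7875 ≈ 75.894 μg.
xoriranib: 761 × (1/2)^(223/25.2) = 761 × (1/2)^8.8492 ≈ 1.6501 μg.
Total = 75.894 + 1.6501 ≈ 77.545 μg.

78 μg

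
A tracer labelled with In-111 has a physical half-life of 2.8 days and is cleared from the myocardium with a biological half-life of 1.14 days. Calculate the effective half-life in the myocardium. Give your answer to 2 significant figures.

1/t_eff = 1/t_phys + 1/t_biol = 1/2.8 + 1/1.14 = 1.2343 per day.
t_eff = 2.8 × 1.14 / (2.8 + 1.14) ≈ 0.81015 days.

0.81 days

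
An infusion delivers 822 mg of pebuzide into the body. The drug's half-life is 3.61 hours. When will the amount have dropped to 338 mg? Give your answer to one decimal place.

4.6 hours

Fraction remaining = 338/822 ≈ 0.41119.
n = log₂(822/338) = ln(2.432)/ln 2 ≈ 1.2821 half-lives.
t = n × t½ = 1.2821 × 3.61 ≈ 4.6284 hours.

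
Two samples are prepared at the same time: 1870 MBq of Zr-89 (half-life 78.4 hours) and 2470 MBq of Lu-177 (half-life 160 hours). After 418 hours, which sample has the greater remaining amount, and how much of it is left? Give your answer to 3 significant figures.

Lu-177, 404 MBq

Zr-89: 1870 × (1/2)^5.3316 ≈ 46.437 MBq.
Lu-177: 2470 × (1/2)^2.6125 ≈ 403.88 MBq.
Lu-177 has more remaining, at ≈ 403.88 MBq.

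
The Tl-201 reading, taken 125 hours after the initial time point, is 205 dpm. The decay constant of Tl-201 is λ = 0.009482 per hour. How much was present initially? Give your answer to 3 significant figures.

671 dpm

t½ = ln 2 / λ = 0.69315 / 0.009482 ≈ 73.101 hours.
Number of half-lives elapsed: n = 125/73.101 ≈ 1.71.
A₀ = A × 2^n = 205 × 2^1.71 = 205 × 3.2715 ≈ 670.66 dpm.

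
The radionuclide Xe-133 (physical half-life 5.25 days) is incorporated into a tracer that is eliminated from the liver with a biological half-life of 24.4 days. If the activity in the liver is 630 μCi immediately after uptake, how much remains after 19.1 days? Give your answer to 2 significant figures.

1/t_eff = 1/t_phys + 1/t_biol = 1/5.25 + 1/24.4 = 0.23146 per day.
t_eff = 5.25 × 24.4 / (5.25 + 24.4) ≈ 4.3204 days.
Remaining = 630 × (1/2)^(19.1/4.3204) = 630 × (1/2)^4.4209 ≈ 29.412 μCi.

29 μCi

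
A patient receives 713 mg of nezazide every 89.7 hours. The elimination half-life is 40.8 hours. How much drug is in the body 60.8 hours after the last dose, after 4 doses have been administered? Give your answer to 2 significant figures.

320 mg

The 4 doses were given 329.9, 240.2, 150.5, 60.8 hours ago.
Total = 713·(1/2)^(329.9/40.8) + 713·(1/2)^(240.2/40.8) + 713·(1/2)^(150.5/40.8) + 713·(1/2)^(60.8/40.8)
      = 2.6244 + 12.046 + 55.293 + 253.8 ≈ 323.77 mg.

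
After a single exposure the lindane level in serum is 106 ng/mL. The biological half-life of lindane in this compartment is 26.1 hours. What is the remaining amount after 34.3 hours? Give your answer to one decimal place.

42.6 ng/mL

Number of half-lives: n = 34.3/26.1 ≈ 1.3142.
Remaining = 106 × (1/2)^1.3142 = 106 × 0.40216 ≈ 42.628 ng/mL.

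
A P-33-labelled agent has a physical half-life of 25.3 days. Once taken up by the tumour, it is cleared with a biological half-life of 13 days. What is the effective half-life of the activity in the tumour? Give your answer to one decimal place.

1/t_eff = 1/t_phys + 1/t_biol = 1/25.3 + 1/13 = 0.11645 per day.
t_eff = 25.3 × 13 / (25.3 + 13) ≈ 8.5875 days.

8.6 days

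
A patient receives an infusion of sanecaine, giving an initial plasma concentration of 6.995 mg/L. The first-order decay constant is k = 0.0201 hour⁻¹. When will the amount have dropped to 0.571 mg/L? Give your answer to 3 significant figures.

t½ = ln 2 / k = 0.69315 / 0.0201 ≈ 34.485 hours.
Fraction remaining = 0.571/6.995 ≈ 0.08163.
n = log₂(6.995/0.571) = ln(12.25)/ln 2 ≈ 3.6148 half-lives.
t = n × t½ = 3.6148 × 34.485 ≈ 124.65 hours.

125 hours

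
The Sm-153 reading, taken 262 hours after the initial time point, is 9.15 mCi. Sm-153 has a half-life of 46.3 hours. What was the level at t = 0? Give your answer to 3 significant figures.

Number of half-lives elapsed: n = 262/46.3 ≈ 5.6587.
A₀ = A × 2^n = 9.15 × 2^5.6587 = 9.15 × 50.519 ≈ 462.25 mCi.

462 mCi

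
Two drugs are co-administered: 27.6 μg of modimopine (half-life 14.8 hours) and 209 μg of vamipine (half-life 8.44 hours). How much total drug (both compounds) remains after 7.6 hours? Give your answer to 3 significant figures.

modimopine: 27.6 × (1/2)^(7.6/14.8) = 27.6 × (1/2)^0.51351 ≈ 19.334 μg.
vamipine: 209 × (1/2)^(7.6/8.44) = 209 × (1/2)^0.90047 ≈ 111.96 μg.
Total = 19.334 + 111.96 ≈ 131.3 μg.

131 μg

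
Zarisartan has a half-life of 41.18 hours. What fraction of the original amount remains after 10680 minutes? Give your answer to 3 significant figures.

0.0500

10680 minutes = 178 hours.
n = 178/41.18 ≈ 4.3225 half-lives.
Fraction remaining = (1/2)^4.3225 ≈ 0.049981.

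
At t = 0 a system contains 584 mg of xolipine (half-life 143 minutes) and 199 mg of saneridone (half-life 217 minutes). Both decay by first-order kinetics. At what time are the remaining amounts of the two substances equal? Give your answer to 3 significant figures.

651 minutes

Set 584·(1/2)^(t/143) = 199·(1/2)^(t/217).
Taking log₂: log₂(584/199) = t·(1/143 − 1/217).
log₂(2.9347) = 1.5532; 1/143 − 1/217 = 0.0023847.
t = 1.5532 / 0.0023847 ≈ 651.32 minutes.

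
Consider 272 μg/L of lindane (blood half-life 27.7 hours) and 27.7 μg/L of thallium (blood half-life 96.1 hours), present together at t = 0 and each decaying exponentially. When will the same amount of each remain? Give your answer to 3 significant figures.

Set 272·(1/2)^(t/27.7) = 27.7·(1/2)^(t/96.1).
Taking log₂: log₂(272/27.7) = t·(1/27.7 − 1/96.1).
log₂(9.8195) = 3.2956; 1/27.7 − 1/96.1 = 0.025695.
t = 3.2956 / 0.025695 ≈ 128.26 hours.

128 hours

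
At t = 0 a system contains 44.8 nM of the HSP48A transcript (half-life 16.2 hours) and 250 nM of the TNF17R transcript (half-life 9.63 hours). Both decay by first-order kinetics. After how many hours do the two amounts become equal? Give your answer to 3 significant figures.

Set 44.8·(1/2)^(t/16.2) = 250·(1/2)^(t/9.63).
Taking log₂: log₂(44.8/250) = t·(1/16.2 − 1/9.63).
log₂(0.1792) = -2.4804; 1/16.2 − 1/9.63 = -0.042114.
t = -2.4804 / -0.042114 ≈ 58.897 hours.

58.9 hours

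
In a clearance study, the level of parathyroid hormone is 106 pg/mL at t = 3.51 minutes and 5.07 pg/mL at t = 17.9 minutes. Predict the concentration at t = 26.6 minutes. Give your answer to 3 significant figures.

0.807 pg/mL

Over Δt = 17.9 − 3.51 = 14.39 minutes, the level fell by a factor of 106/5.07 ≈ 20.907.
n = log₂(20.907) ≈ 4.3859 half-lives, so t½ = 14.39/4.3859 ≈ 3.2809 minutes.
From t = 17.9 to t = 26.6: 5.07 × (1/2)^((26.6−17.9)/3.2809) ≈ 0.80681 pg/mL.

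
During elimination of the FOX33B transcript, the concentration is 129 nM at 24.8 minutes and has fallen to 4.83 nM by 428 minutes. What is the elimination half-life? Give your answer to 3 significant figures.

85.1 minutes

Over Δt = 428 − 24.8 = 403.2 minutes, the level fell by a factor of 129/4.83 ≈ 26.708.
n = log₂(26.708) ≈ 4.7392 half-lives, so t½ = 403.2/4.7392 ≈ 85.078 minutes.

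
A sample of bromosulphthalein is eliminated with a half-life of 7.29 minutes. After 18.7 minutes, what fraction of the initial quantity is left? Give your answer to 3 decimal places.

0.169

n = 18.7/7.29 ≈ 2.5652 half-lives.
Fraction remaining = (1/2)^2.5652 ≈ 0.16897.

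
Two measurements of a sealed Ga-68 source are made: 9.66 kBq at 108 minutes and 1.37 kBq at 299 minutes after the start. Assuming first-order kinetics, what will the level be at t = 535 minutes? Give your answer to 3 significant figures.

Over Δt = 299 − 108 = 191 minutes, the level fell by a factor of 9.66/1.37 ≈ 7.0511.
n = log₂(7.0511) ≈ 2.8178 half-lives, so t½ = 191/2.8178 ≈ 67.782 minutes.
From t = 299 to t = 535: 1.37 × (1/2)^((535−299)/67.782) ≈ 0.12263 kBq.

0.123 kBq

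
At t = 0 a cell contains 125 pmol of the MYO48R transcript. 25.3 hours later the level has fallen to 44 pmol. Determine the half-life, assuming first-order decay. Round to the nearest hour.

A/A₀ = 44/125 ≈ 0.352.
n = log₂(2.8409) ≈ 1.5064 half-lives elapsed in 25.3 hours.
t½ = 25.3/1.5064 ≈ 16.796 hours.

17 hours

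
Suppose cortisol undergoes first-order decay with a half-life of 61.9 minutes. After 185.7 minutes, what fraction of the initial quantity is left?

n = 185.7/61.9 ≈ 3 half-lives.
Fraction remaining = (1/2)^3 ≈ 0.125.

0.125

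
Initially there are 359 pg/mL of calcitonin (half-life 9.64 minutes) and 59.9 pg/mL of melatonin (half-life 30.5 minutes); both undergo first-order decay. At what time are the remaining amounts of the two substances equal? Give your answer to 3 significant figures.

Set 359·(1/2)^(t/9.64) = 59.9·(1/2)^(t/30.5).
Taking log₂: log₂(359/59.9) = t·(1/9.64 − 1/30.5).
log₂(5.9933) = 2.5834; 1/9.64 − 1/30.5 = 0.070948.
t = 2.5834 / 0.070948 ≈ 36.412 minutes.

36.4 minutes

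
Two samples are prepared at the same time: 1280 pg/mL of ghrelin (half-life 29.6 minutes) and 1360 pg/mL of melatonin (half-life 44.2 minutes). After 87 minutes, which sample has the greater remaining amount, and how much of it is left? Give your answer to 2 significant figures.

ghrelin: 1280 × (1/2)^2.9392 ≈ 166.89 pg/mL.
melatonin: 1360 × (1/2)^1.9683 ≈ 347.55 pg/mL.
Melatonin has more remaining, at ≈ 347.55 pg/mL.

melatonin, 350 pg/mL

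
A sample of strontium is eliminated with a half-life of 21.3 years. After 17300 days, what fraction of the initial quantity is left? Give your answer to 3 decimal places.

17300 days = 47.3973 years.
n = 47.3973/21.3 ≈ 2.2252 half-lives.
Fraction remaining = (1/2)^2.2252 ≈ 0.21387.

0.214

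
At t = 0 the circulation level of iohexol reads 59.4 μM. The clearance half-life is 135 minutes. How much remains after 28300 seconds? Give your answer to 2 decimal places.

5.27 μM

Convert the elapsed time: 28300 seconds = 471.667 minutes.
Number of half-lives: n = 471.667/135 ≈ 3.4938.
Remaining = 59.4 × (1/2)^3.4938 = 59.4 × 0.088767 ≈ 5.2728 μM.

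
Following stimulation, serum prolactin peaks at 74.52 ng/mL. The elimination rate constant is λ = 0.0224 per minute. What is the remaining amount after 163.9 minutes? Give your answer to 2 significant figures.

1.9 ng/mL

t½ = ln 2 / λ = 0.69315 / 0.0224 ≈ 30.944 minutes.
Number of half-lives: n = 163.9/30.944 ≈ 5.2967.
Remaining = 74.52 × (1/2)^5.2967 = 74.52 × 0.025442 ≈ 1.8959 ng/mL.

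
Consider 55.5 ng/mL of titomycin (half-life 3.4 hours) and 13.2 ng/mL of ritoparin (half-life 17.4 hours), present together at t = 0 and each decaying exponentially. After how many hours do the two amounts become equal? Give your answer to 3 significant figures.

8.76 hours

Set 55.5·(1/2)^(t/3.4) = 13.2·(1/2)^(t/17.4).
Taking log₂: log₂(55.5/13.2) = t·(1/3.4 − 1/17.4).
log₂(4.2045) = 2.0719; 1/3.4 − 1/17.4 = 0.23665.
t = 2.0719 / 0.23665 ≈ 8.7555 hours.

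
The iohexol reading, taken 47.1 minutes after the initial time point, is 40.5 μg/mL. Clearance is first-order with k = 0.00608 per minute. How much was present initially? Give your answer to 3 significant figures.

t½ = ln 2 / k = 0.69315 / 0.00608 ≈ 114 minutes.
Number of half-lives elapsed: n = 47.1/114 ≈ 0.41314.
A₀ = A × 2^n = 40.5 × 2^0.41314 = 40.5 × 1.3316 ≈ 53.929 μg/mL.

53.9 μg/mL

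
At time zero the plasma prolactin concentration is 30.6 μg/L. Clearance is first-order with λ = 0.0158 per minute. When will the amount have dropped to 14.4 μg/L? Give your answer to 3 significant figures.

47.7 minutes

t½ = ln 2 / λ = 0.69315 / 0.0158 ≈ 43.87 minutes.
Fraction remaining = 14.4/30.6 ≈ 0.47059.
n = log₂(30.6/14.4) = ln(2.125)/ln 2 ≈ 1.0875 half-lives.
t = n × t½ = 1.0875 × 43.87 ≈ 47.707 minutes.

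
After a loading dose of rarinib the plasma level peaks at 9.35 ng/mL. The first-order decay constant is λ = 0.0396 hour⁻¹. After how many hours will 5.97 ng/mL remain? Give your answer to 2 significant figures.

11 hours

t½ = ln 2 / λ = 0.69315 / 0.0396 ≈ 17.504 hours.
Fraction remaining = 5.97/9.35 ≈ 0.6385.
n = log₂(9.35/5.97) = ln(1.5662)/ln 2 ≈ 0.64724 half-lives.
t = n × t½ = 0.64724 × 17.504 ≈ 11.329 hours.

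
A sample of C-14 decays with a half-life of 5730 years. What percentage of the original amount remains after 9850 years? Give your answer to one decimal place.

n = 9850/5730 ≈ 1.719 half-lives.
Fraction remaining = (1/2)^1.719 ≈ 0.30375, i.e. 30.375%.

30.4%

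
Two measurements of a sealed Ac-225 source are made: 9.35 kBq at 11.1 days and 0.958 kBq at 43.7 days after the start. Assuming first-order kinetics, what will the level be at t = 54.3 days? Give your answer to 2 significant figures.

Over Δt = 43.7 − 11.1 = 32.6 days, the level fell by a factor of 9.35/0.958 ≈ 9.7599.
n = log₂(9.7599) ≈ 3.2869 half-lives, so t½ = 32.6/3.2869 ≈ 9.9183 days.
From t = 43.7 to t = 54.3: 0.958 × (1/2)^((54.3−43.7)/9.9183) ≈ 0.45671 kBq.

0.46 kBq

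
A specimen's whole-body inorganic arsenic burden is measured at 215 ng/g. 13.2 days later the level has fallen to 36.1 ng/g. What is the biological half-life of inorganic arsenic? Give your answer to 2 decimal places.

5.13 days

A/A₀ = 36.1/215 ≈ 0.16791.
n = log₂(5.9557) ≈ 2.5743 half-lives elapsed in 13.2 days.
t½ = 13.2/2.5743 ≈ 5.1277 days.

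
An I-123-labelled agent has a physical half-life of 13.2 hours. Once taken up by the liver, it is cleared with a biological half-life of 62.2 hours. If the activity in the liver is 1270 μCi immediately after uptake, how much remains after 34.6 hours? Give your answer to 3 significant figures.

140 μCi

1/t_eff = 1/t_phys + 1/t_biol = 1/13.2 + 1/62.2 = 0.091835 per hour.
t_eff = 13.2 × 62.2 / (13.2 + 62.2) ≈ 10.889 hours.
Remaining = 1270 × (1/2)^(34.6/10.889) = 1270 × (1/2)^3.1775 ≈ 140.37 μCi.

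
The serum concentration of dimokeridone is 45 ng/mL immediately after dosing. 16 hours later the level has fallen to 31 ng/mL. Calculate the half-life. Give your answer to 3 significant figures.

A/A₀ = 31/45 ≈ 0.68889.
n = log₂(1.4516) ≈ 0.53766 half-lives elapsed in 16 hours.
t½ = 16/0.53766 ≈ 29.759 hours.

29.8 hours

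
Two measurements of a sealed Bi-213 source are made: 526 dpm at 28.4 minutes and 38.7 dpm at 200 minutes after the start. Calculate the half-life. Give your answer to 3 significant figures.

45.6 minutes

Over Δt = 200 − 28.4 = 171.6 minutes, the level fell by a factor of 526/38.7 ≈ 13.592.
n = log₂(13.592) ≈ 3.7647 half-lives, so t½ = 171.6/3.7647 ≈ 45.582 minutes.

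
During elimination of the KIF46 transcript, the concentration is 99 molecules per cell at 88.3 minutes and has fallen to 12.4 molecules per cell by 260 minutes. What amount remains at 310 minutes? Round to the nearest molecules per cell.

7 molecules per cell

Over Δt = 260 − 88.3 = 171.7 minutes, the level fell by a factor of 99/12.4 ≈ 7.9839.
n = log₂(7.9839) ≈ 2.9971 half-lives, so t½ = 171.7/2.9971 ≈ 57.289 minutes.
From t = 260 to t = 310: 12.4 × (1/2)^((310−260)/57.289) ≈ 6.7716 molecules per cell.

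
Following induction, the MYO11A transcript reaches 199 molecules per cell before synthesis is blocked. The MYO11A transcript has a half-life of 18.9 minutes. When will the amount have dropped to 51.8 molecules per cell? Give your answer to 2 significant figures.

Fraction remaining = 51.8/199 ≈ 0.2603.
n = log₂(199/51.8) = ln(3.8417)/ln 2 ≈ 1.9417 half-lives.
t = n × t½ = 1.9417 × 18.9 ≈ 36.699 minutes.

37 minutes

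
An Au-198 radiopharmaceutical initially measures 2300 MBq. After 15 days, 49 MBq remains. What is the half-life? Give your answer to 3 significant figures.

A/A₀ = 49/2300 ≈ 0.021304.
n = log₂(46.939) ≈ 5.5527 half-lives elapsed in 15 days.
t½ = 15/5.5527 ≈ 2.7014 days.

2.70 days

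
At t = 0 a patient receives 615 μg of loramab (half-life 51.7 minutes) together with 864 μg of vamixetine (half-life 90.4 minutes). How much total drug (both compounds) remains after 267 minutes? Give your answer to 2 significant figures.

loramab: 615 × (1/2)^(267/51.7) = 615 × (1/2)^5.1644 ≈ 17.149 μg.
vamixetine: 864 × (1/2)^(267/90.4) = 864 × (1/2)^2.9535 ≈ 111.53 μg.
Total = 17.149 + 111.53 ≈ 128.68 μg.

130 μg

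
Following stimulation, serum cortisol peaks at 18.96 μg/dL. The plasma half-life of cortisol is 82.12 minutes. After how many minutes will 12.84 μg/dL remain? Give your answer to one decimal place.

46.2 minutes

Fraction remaining = 12.84/18.96 ≈ 0.67722.
n = log₂(18.96/12.84) = ln(1.4766)/ln 2 ≈ 0.56231 half-lives.
t = n × t½ = 0.56231 × 82.12 ≈ 46.177 minutes.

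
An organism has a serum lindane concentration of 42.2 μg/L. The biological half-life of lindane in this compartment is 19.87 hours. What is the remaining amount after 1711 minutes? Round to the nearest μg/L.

16 μg/L

Convert the elapsed time: 1711 minutes = 28.5167 hours.
Number of half-lives: n = 28.5167/19.87 ≈ 1.4352.
Remaining = 42.2 × (1/2)^1.4352 = 42.2 × 0.36981 ≈ 15.606 μg/L.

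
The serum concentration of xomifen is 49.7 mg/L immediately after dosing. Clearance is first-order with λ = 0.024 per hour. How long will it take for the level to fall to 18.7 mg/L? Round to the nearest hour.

41 hours

t½ = ln 2 / λ = 0.69315 / 0.024 ≈ 28.881 hours.
Fraction remaining = 18.7/49.7 ≈ 0.37626.
n = log₂(49.7/18.7) = ln(2.6578)/ln 2 ≈ 1.4102 half-lives.
t = n × t½ = 1.4102 × 28.881 ≈ 40.728 hours.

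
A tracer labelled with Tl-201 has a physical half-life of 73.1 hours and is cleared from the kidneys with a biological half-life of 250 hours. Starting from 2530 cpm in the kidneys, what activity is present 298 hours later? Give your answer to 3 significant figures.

65.6 cpm

1/t_eff = 1/t_phys + 1/t_biol = 1/73.1 + 1/250 = 0.01768 per hour.
t_eff = 73.1 × 250 / (73.1 + 250) ≈ 56.561 hours.
Remaining = 2530 × (1/2)^(298/56.561) = 2530 × (1/2)^5.2686 ≈ 65.631 cpm.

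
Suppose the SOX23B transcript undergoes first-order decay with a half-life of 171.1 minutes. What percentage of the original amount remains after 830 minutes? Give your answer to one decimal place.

3.5%

n = 830/171.1 ≈ 4.851 half-lives.
Fraction remaining = (1/2)^4.851 ≈ 0.034651, i.e. 3.4651%.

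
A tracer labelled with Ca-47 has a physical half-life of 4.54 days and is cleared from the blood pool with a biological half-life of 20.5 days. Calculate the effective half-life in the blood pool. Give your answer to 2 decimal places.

3.72 days

1/t_eff = 1/t_phys + 1/t_biol = 1/4.54 + 1/20.5 = 0.26904 per day.
t_eff = 4.54 × 20.5 / (4.54 + 20.5) ≈ 3.7169 days.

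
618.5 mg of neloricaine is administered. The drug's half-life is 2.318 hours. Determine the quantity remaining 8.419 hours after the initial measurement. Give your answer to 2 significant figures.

50 mg

Number of half-lives: n = 8.419/2.318 ≈ 3.632.
Remaining = 618.5 × (1/2)^3.632 = 618.5 × 0.08066 ≈ 49.888 mg.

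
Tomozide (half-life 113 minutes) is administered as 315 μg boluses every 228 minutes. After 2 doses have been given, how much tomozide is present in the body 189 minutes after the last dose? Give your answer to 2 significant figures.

120 μg

The 2 doses were given 417, 189 minutes ago.
Total = 315·(1/2)^(417/113) + 315·(1/2)^(189/113)
      = 24.402 + 98.814 ≈ 123.22 μg.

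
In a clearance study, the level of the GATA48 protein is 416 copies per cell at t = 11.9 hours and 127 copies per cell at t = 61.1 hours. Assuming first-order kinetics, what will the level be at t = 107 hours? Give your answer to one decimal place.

42.0 copies per cell

Over Δt = 61.1 − 11.9 = 49.2 hours, the level fell by a factor of 416/127 ≈ 3.2756.
n = log₂(3.2756) ≈ 1.7118 half-lives, so t½ = 49.2/1.7118 ≈ 28.742 hours.
From t = 61.1 to t = 107: 127 × (1/2)^((107−61.1)/28.742) ≈ 41.983 copies per cell.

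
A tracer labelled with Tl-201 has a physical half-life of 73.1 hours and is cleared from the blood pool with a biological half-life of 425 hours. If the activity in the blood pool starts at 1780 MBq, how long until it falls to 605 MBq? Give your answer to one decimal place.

1/t_eff = 1/t_phys + 1/t_biol = 1/73.1 + 1/425 = 0.016033 per hour.
t_eff = 73.1 × 425 / (73.1 + 425) ≈ 62.372 hours.
n = log₂(1780/605) ≈ 1.5569; t = 1.5569 × 62.372 ≈ 97.105 hours.

97.1 hours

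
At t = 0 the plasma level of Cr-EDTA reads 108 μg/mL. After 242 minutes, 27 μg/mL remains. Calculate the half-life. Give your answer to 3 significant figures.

A/A₀ = 27/108 ≈ 0.25.
n = log₂(4) ≈ 2 half-lives elapsed in 242 minutes.
t½ = 242/2 ≈ 121 minutes.

121 minutes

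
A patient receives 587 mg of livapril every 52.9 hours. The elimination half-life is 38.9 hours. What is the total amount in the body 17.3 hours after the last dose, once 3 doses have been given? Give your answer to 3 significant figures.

The 3 doses were given 123.1, 70.2, 17.3 hours ago.
Total = 587·(1/2)^(123.1/38.9) + 587·(1/2)^(70.2/38.9) + 587·(1/2)^(17.3/38.9)
      = 65.467 + 168.03 + 431.28 ≈ 664.78 mg.

665 mg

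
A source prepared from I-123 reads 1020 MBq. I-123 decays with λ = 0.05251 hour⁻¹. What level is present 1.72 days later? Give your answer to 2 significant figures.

120 MBq

t½ = ln 2 / λ = 0.69315 / 0.05251 ≈ 13.2 hours.
Convert the elapsed time: 1.72 days = 41.28 hours.
Number of half-lives: n = 41.28/13.2 ≈ 3.1272.
Remaining = 1020 × (1/2)^3.1272 = 1020 × 0.11445 ≈ 116.74 MBq.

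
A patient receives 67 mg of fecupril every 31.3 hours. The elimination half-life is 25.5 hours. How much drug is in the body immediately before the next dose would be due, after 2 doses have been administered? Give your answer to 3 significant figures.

40.8 mg

The 2 doses were given 62.6, 31.3 hours ago.
Total = 67·(1/2)^(62.6/25.5) + 67·(1/2)^(31.3/25.5)
      = 12.22 + 28.614 ≈ 40.834 mg.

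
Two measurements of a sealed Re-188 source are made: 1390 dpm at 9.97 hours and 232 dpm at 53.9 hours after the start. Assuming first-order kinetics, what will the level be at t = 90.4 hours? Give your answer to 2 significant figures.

52 dpm

Over Δt = 53.9 − 9.97 = 43.93 hours, the level fell by a factor of 1390/232 ≈ 5.9914.
n = log₂(5.9914) ≈ 2.5829 half-lives, so t½ = 43.93/2.5829 ≈ 17.008 hours.
From t = 53.9 to t = 90.4: 232 × (1/2)^((90.4−53.9)/17.008) ≈ 52.416 dpm.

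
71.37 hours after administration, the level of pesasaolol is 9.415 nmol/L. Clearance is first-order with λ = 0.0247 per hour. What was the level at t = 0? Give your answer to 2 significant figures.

t½ = ln 2 / λ = 0.69315 / 0.0247 ≈ 28.063 hours.
Number of half-lives elapsed: n = 71.37/28.063 ≈ 2.5432.
A₀ = A × 2^n = 9.415 × 2^2.5432 = 9.415 × 5.829 ≈ 54.88 nmol/L.

55 nmol/L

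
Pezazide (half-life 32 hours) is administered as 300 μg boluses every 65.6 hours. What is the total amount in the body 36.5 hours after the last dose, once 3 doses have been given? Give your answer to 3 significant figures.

The 3 doses were given 167.7, 102.1, 36.5 hours ago.
Total = 300·(1/2)^(167.7/32) + 300·(1/2)^(102.1/32) + 300·(1/2)^(36.5/32)
      = 7.9348 + 32.858 + 136.07 ≈ 176.86 μg.

177 μg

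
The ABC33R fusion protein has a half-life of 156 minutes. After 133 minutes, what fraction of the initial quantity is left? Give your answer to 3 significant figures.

n = 133/156 ≈ 0.85256 half-lives.
Fraction remaining = (1/2)^0.85256 ≈ 0.5538.

0.554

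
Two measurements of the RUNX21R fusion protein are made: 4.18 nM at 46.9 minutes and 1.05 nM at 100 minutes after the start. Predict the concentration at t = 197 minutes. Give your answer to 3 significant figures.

0.0842 nM

Over Δt = 100 − 46.9 = 53.1 minutes, the level fell by a factor of 4.18/1.05 ≈ 3.981.
n = log₂(3.981) ≈ 1.9931 half-lives, so t½ = 53.1/1.9931 ≈ 26.642 minutes.
From t = 100 to t = 197: 1.05 × (1/2)^((197−100)/26.642) ≈ 0.084172 nM.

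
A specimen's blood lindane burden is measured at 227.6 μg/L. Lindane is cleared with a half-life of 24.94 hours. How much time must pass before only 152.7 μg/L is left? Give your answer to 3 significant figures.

Fraction remaining = 152.7/227.6 ≈ 0.67091.
n = log₂(227.6/152.7) = ln(1.4905)/ln 2 ≈ 0.5758 half-lives.
t = n × t½ = 0.5758 × 24.94 ≈ 14.36 hours.

14.4 hours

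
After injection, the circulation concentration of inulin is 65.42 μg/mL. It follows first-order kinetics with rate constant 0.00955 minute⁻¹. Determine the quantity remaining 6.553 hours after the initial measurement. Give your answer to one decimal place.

1.5 μg/mL

t½ = ln 2 / k = 0.69315 / 0.00955 ≈ 72.581 minutes.
Convert the elapsed time: 6.553 hours = 393.18 minutes.
Number of half-lives: n = 393.18/72.581 ≈ 5.4171.
Remaining = 65.42 × (1/2)^5.4171 = 65.42 × 0.023404 ≈ 1.5311 μg/mL.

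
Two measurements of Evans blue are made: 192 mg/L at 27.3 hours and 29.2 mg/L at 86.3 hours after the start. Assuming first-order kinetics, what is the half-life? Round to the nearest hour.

Over Δt = 86.3 − 27.3 = 59 hours, the level fell by a factor of 192/29.2 ≈ 6.5753.
n = log₂(6.5753) ≈ 2.7171 half-lives, so t½ = 59/2.7171 ≈ 21.715 hours.

22 hours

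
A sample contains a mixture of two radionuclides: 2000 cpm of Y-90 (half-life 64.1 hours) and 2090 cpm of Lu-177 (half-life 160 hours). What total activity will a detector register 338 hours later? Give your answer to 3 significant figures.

535 cpm

Y-90: 2000 × (1/2)^(338/64.1) = 2000 × (1/2)^5.273 ≈ 51.724 cpm.
Lu-177: 2090 × (1/2)^(338/160) = 2090 × (1/2)^2.1125 ≈ 483.3 cpm.
Total = 51.724 + 483.3 ≈ 535.03 cpm.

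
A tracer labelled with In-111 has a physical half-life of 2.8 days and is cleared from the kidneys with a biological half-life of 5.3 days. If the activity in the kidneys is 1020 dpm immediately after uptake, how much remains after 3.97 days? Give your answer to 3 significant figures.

1/t_eff = 1/t_phys + 1/t_biol = 1/2.8 + 1/5.3 = 0.54582 per day.
t_eff = 2.8 × 5.3 / (2.8 + 5.3) ≈ 1.8321 days.
Remaining = 1020 × (1/2)^(3.97/1.8321) = 1020 × (1/2)^2.1669 ≈ 227.14 dpm.

227 dpm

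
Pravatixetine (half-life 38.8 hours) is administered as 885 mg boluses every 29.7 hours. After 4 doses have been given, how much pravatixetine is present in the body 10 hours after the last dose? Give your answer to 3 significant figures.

The 4 doses were given 99.1, 69.4, 39.7, 10 hours ago.
Total = 885·(1/2)^(99.1/38.8) + 885·(1/2)^(69.4/38.8) + 885·(1/2)^(39.7/38.8) + 885·(1/2)^(10/38.8)
      = 150.69 + 256.16 + 435.44 + 740.22 ≈ 1582.5 mg.

1580 mg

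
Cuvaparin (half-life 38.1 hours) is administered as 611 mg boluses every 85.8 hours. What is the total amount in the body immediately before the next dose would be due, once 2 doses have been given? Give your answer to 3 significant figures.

155 mg

The 2 doses were given 171.6, 85.8 hours ago.
Total = 611·(1/2)^(171.6/38.1) + 611·(1/2)^(85.8/38.1)
      = 26.929 + 128.27 ≈ 155.2 mg.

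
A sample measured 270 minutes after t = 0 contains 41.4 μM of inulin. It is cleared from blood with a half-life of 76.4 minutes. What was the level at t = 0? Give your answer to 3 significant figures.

Number of half-lives elapsed: n = 270/76.4 ≈ 3.534.
A₀ = A × 2^n = 41.4 × 2^3.534 = 41.4 × 11.584 ≈ 479.57 μM.

480 μM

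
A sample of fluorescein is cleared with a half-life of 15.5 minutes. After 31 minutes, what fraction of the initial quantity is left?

0.25

n = 31/15.5 ≈ 2 half-lives.
Fraction remaining = (1/2)^2 ≈ 0.25.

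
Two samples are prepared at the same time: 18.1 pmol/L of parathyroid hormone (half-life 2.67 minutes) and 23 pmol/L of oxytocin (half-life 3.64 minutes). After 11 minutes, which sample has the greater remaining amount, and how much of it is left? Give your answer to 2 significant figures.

parathyroid hormone: 18.1 × (1/2)^4.1199 ≈ 1.0411 pmol/L.
oxytocin: 23 × (1/2)^3.022 ≈ 2.8315 pmol/L.
Oxytocin has more remaining, at ≈ 2.8315 pmol/L.

oxytocin, 2.8 pmol/L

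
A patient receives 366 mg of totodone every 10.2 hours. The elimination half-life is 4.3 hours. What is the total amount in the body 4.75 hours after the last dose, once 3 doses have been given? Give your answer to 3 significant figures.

209 mg

The 3 doses were given 25.15, 14.95, 4.75 hours ago.
Total = 366·(1/2)^(25.15/4.3) + 366·(1/2)^(14.95/4.3) + 366·(1/2)^(4.75/4.3)
      = 6.3505 + 32.876 + 170.2 ≈ 209.42 mg.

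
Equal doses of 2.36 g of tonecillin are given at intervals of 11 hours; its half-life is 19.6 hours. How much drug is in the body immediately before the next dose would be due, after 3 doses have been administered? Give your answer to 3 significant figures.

3.42 g

The 3 doses were given 33, 22, 11 hours ago.
Total = 2.36·(1/2)^(33/19.6) + 2.36·(1/2)^(22/19.6) + 2.36·(1/2)^(11/19.6)
      = 0.73464 + 1.084 + 1.5994 ≈ 3.4181 g.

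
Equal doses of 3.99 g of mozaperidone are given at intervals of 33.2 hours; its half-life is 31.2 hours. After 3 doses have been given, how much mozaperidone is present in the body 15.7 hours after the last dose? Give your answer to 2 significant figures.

4.8 g

The 3 doses were given 82.1, 48.9, 15.7 hours ago.
Total = 3.99·(1/2)^(82.1/31.2) + 3.99·(1/2)^(48.9/31.2) + 3.99·(1/2)^(15.7/31.2)
      = 0.64393 + 1.3464 + 2.8151 ≈ 4.8054 g.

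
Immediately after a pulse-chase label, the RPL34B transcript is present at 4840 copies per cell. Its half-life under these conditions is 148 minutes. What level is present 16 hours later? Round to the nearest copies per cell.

Convert the elapsed time: 16 hours = 960 minutes.
Number of half-lives: n = 960/148 ≈ 6.4865.
Remaining = 4840 × (1/2)^6.4865 = 4840 × 0.011153 ≈ 53.978 copies per cell.

54 copies per cell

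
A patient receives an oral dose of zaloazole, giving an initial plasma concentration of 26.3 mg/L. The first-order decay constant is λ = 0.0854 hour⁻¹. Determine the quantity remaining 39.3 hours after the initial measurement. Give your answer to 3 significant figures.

0.917 mg/L

t½ = ln 2 / λ = 0.69315 / 0.0854 ≈ 8.1165 hours.
Number of half-lives: n = 39.3/8.1165 ≈ 4.842.
Remaining = 26.3 × (1/2)^4.842 = 26.3 × 0.034867 ≈ 0.917 mg/L.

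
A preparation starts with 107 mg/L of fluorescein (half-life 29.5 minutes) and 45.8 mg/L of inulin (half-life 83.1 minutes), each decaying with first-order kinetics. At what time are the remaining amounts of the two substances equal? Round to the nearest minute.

Set 107·(1/2)^(t/29.5) = 45.8·(1/2)^(t/83.1).
Taking log₂: log₂(107/45.8) = t·(1/29.5 − 1/83.1).
log₂(2.3362) = 1.2242; 1/29.5 − 1/83.1 = 0.021865.
t = 1.2242 / 0.021865 ≈ 55.99 minutes.

56 minutes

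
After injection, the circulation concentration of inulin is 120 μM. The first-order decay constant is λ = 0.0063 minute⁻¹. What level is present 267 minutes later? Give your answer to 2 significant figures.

22 μM

t½ = ln 2 / λ = 0.69315 / 0.0063 ≈ 110.02 minutes.
Number of half-lives: n = 267/110.02 ≈ 2.4268.
Remaining = 120 × (1/2)^2.4268 = 120 × 0.18598 ≈ 22.318 μM.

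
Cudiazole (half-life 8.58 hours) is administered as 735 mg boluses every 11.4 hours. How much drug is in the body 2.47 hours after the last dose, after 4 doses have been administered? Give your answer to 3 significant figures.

975 mg

The 4 doses were given 36.67, 25.27, 13.87, 2.47 hours ago.
Total = 735·(1/2)^(36.67/8.58) + 735·(1/2)^(25.27/8.58) + 735·(1/2)^(13.87/8.58) + 735·(1/2)^(2.47/8.58)
      = 37.994 + 95.431 + 239.69 + 602.04 ≈ 975.16 mg.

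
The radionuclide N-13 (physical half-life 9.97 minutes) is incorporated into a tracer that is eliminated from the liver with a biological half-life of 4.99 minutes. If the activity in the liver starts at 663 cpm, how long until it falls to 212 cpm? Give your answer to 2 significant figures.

5.5 minutes

1/t_eff = 1/t_phys + 1/t_biol = 1/9.97 + 1/4.99 = 0.3007 per minute.
t_eff = 9.97 × 4.99 / (9.97 + 4.99) ≈ 3.3256 minutes.
n = log₂(663/212) ≈ 1.6449; t = 1.6449 × 3.3256 ≈ 5.4704 minutes.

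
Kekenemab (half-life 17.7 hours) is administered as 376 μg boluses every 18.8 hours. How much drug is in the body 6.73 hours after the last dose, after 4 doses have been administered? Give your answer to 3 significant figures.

The 4 doses were given 63.13, 44.33, 25.53, 6.73 hours ago.
Total = 376·(1/2)^(63.13/17.7) + 376·(1/2)^(44.33/17.7) + 376·(1/2)^(25.53/17.7) + 376·(1/2)^(6.73/17.7)
      = 31.733 + 66.26 + 138.35 + 288.89 ≈ 525.23 μg.

525 μg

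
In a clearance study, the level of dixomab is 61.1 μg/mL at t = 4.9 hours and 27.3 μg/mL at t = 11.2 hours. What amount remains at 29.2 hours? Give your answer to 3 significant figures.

2.73 μg/mL

Over Δt = 11.2 − 4.9 = 6.3 hours, the level fell by a factor of 61.1/27.3 ≈ 2.2381.
n = log₂(2.2381) ≈ 1.1623 half-lives, so t½ = 6.3/1.1623 ≈ 5.4204 hours.
From t = 11.2 to t = 29.2: 27.3 × (1/2)^((29.2−11.2)/5.4204) ≈ 2.7322 μg/mL.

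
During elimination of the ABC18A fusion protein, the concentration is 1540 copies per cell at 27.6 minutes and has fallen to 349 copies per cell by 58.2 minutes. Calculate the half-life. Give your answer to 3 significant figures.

14.3 minutes

Over Δt = 58.2 − 27.6 = 30.6 minutes, the level fell by a factor of 1540/349 ≈ 4.4126.
n = log₂(4.4126) ≈ 2.1416 half-lives, so t½ = 30.6/2.1416 ≈ 14.288 minutes.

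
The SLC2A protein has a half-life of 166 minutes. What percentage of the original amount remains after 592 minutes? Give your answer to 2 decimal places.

n = 592/166 ≈ 3.5663 half-lives.
Fraction remaining = (1/2)^3.5663 ≈ 0.08442, i.e. 8.442%.

8.44%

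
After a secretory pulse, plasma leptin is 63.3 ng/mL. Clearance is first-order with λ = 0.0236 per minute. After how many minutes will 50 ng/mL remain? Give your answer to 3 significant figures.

t½ = ln 2 / λ = 0.69315 / 0.0236 ≈ 29.371 minutes.
Fraction remaining = 50/63.3 ≈ 0.78989.
n = log₂(63.3/50) = ln(1.266)/ln 2 ≈ 0.34028 half-lives.
t = n × t½ = 0.34028 × 29.371 ≈ 9.9942 minutes.

9.99 minutes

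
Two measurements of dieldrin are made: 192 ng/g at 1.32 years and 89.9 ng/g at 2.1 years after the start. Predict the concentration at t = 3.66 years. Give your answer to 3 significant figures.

19.7 ng/g

Over Δt = 2.1 − 1.32 = 0.78 years, the level fell by a factor of 192/89.9 ≈ 2.1357.
n = log₂(2.1357) ≈ 1.0947 half-lives, so t½ = 0.78/1.0947 ≈ 0.71252 years.
From t = 2.1 to t = 3.66: 89.9 × (1/2)^((3.66−2.1)/0.71252) ≈ 19.71 ng/g.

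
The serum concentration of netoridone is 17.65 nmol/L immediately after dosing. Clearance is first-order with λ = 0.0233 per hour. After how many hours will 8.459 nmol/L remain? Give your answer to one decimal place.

t½ = ln 2 / λ = 0.69315 / 0.0233 ≈ 29.749 hours.
Fraction remaining = 8.459/17.65 ≈ 0.47926.
n = log₂(17.65/8.459) = ln(2.0865)/ln 2 ≈ 1.0611 half-lives.
t = n × t½ = 1.0611 × 29.749 ≈ 31.567 hours.

31.6 hours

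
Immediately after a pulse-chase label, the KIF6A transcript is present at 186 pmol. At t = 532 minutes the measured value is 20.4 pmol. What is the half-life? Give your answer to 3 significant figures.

A/A₀ = 20.4/186 ≈ 0.10968.
n = log₂(9.1176) ≈ 3.1887 half-lives elapsed in 532 minutes.
t½ = 532/3.1887 ≈ 166.84 minutes.

167 minutes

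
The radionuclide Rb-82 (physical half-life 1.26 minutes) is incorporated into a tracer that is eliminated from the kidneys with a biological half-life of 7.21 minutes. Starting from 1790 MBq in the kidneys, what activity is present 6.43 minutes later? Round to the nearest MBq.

1/t_eff = 1/t_phys + 1/t_biol = 1/1.26 + 1/7.21 = 0.93235 per minute.
t_eff = 1.26 × 7.21 / (1.26 + 7.21) ≈ 1.0726 minutes.
Remaining = 1790 × (1/2)^(6.43/1.0726) = 1790 × (1/2)^5.995 ≈ 28.066 MBq.

28 MBq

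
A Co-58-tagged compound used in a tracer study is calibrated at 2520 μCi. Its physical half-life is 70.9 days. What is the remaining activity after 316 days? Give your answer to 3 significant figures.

Number of half-lives: n = 316/70.9 ≈ 4.457.
Remaining = 2520 × (1/2)^4.457 = 2520 × 0.045532 ≈ 114.74 μCi.

115 μCi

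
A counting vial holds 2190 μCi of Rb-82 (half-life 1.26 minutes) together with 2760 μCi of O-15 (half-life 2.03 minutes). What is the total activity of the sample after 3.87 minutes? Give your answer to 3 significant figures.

997 μCi

Rb-82: 2190 × (1/2)^(3.87/1.26) = 2190 × (1/2)^3.0714 ≈ 260.53 μCi.
O-15: 2760 × (1/2)^(3.87/2.03) = 2760 × (1/2)^1.9064 ≈ 736.25 μCi.
Total = 260.53 + 736.25 ≈ 996.77 μCi.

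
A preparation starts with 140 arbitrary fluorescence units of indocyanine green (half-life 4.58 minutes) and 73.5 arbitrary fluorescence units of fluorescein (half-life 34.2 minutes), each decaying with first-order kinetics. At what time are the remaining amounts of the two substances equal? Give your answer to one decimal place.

4.9 minutes

Set 140·(1/2)^(t/4.58) = 73.5·(1/2)^(t/34.2).
Taking log₂: log₂(140/73.5) = t·(1/4.58 − 1/34.2).
log₂(1.9048) = 0.92961; 1/4.58 − 1/34.2 = 0.1891.
t = 0.92961 / 0.1891 ≈ 4.916 minutes.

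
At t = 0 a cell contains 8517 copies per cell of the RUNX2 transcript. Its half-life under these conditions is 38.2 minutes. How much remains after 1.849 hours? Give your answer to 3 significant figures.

1140 copies per cell

Convert the elapsed time: 1.849 hours = 110.94 minutes.
Number of half-lives: n = 110.94/38.2 ≈ 2.9042.
Remaining = 8517 × (1/2)^2.9042 = 8517 × 0.13358 ≈ 1137.7 copies per cell.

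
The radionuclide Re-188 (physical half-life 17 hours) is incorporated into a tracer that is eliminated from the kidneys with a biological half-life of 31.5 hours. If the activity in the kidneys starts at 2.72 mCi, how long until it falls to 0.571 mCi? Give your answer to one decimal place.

24.9 hours

1/t_eff = 1/t_phys + 1/t_biol = 1/17 + 1/31.5 = 0.09057 per hour.
t_eff = 17 × 31.5 / (17 + 31.5) ≈ 11.041 hours.
n = log₂(2.72/0.571) ≈ 2.252; t = 2.252 × 11.041 ≈ 24.865 hours.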